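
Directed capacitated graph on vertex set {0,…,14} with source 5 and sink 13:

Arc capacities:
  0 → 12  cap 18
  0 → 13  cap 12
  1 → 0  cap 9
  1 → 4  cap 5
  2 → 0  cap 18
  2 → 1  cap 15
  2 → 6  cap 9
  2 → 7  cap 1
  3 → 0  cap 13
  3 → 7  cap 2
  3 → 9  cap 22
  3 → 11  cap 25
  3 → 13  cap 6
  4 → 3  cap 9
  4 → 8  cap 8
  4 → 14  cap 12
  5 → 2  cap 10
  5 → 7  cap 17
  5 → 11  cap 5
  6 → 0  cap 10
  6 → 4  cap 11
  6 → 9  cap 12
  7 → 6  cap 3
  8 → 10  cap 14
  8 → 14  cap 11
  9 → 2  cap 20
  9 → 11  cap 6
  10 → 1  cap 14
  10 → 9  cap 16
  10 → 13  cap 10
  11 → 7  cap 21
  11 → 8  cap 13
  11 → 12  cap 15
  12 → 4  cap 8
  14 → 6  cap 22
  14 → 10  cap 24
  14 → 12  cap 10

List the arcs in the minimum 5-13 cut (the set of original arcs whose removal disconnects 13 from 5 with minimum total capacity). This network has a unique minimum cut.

augment #1: 5→2→0→13 push 10
augment #2: 5→7→6→0→13 push 2
augment #3: 5→11→8→10→13 push 5
augment #4: 5→7→6→4→3→13 push 1
max flow = 18; residual-reachable set from 5 gives S-side
cut edges (S→T): {(5,2), (5,11), (7,6)} total cap 18

Min-cut arcs: {(5,2), (5,11), (7,6)} (total capacity 18)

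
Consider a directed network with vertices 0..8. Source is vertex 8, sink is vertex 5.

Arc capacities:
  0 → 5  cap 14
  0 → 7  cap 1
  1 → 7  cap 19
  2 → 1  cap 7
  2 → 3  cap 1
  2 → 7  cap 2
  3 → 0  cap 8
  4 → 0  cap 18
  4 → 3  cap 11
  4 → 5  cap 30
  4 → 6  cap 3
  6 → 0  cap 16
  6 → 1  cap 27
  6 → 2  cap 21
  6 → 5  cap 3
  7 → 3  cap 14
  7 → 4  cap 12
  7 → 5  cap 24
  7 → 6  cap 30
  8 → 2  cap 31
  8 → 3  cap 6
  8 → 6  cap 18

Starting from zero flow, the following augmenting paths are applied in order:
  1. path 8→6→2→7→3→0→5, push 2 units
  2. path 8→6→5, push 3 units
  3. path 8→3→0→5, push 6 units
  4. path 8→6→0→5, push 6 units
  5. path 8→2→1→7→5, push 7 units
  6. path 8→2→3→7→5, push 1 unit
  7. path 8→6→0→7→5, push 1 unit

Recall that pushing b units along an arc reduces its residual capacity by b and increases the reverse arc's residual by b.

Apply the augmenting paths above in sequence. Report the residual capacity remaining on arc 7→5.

after path 1 (8→6→2→7→3→0→5, push 2): res(7,5)=24
after path 2 (8→6→5, push 3): res(7,5)=24
after path 3 (8→3→0→5, push 6): res(7,5)=24
after path 4 (8→6→0→5, push 6): res(7,5)=24
after path 5 (8→2→1→7→5, push 7): res(7,5)=17
after path 6 (8→2→3→7→5, push 1): res(7,5)=16
after path 7 (8→6→0→7→5, push 1): res(7,5)=15

Residual capacity of (7,5): 15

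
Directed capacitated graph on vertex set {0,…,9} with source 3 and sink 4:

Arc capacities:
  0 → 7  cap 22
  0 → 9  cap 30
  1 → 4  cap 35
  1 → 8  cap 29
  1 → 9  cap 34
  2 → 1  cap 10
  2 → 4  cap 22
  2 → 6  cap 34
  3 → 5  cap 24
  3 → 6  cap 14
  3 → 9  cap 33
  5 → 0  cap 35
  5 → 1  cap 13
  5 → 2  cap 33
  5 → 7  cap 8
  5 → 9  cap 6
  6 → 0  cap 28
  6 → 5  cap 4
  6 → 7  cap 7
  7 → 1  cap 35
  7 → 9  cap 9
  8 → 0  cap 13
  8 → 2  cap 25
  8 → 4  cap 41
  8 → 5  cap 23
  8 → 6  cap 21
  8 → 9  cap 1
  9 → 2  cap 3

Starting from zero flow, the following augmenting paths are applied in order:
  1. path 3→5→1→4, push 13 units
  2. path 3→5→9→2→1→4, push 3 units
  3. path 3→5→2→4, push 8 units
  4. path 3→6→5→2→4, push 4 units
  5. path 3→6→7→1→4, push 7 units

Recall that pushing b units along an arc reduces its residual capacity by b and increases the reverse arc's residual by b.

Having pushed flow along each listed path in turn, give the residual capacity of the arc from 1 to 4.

Residual capacity of (1,4): 12

after path 1 (3→5→1→4, push 13): res(1,4)=22
after path 2 (3→5→9→2→1→4, push 3): res(1,4)=19
after path 3 (3→5→2→4, push 8): res(1,4)=19
after path 4 (3→6→5→2→4, push 4): res(1,4)=19
after path 5 (3→6→7→1→4, push 7): res(1,4)=12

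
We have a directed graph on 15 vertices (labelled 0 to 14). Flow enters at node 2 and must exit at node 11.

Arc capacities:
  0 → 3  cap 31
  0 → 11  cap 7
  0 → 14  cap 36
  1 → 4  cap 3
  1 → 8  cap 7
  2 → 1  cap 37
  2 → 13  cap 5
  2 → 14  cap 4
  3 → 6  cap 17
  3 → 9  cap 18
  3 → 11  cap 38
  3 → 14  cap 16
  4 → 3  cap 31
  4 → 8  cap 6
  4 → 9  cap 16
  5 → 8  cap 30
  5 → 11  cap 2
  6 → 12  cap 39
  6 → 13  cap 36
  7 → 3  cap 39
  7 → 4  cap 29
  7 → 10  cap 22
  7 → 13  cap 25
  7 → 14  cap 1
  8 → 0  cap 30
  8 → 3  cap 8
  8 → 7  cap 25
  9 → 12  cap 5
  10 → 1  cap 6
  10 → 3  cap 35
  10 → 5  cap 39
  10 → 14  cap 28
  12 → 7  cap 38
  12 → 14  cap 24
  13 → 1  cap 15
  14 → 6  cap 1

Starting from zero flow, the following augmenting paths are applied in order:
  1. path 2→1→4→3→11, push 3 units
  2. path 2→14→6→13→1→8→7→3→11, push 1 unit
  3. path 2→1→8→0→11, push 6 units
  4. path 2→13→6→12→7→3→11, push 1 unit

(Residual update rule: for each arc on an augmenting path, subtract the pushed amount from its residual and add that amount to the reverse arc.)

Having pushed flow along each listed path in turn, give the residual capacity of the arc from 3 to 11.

Residual capacity of (3,11): 33

after path 1 (2→1→4→3→11, push 3): res(3,11)=35
after path 2 (2→14→6→13→1→8→7→3→11, push 1): res(3,11)=34
after path 3 (2→1→8→0→11, push 6): res(3,11)=34
after path 4 (2→13→6→12→7→3→11, push 1): res(3,11)=33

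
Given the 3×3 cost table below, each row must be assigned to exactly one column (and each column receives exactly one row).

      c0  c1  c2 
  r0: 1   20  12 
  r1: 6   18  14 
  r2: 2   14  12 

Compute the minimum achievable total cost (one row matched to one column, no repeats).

optimal assignment: row0→col0 (cost 1), row1→col2 (cost 14), row2→col1 (cost 14)
total = 1 + 14 + 14 = 29

Minimum assignment cost: 29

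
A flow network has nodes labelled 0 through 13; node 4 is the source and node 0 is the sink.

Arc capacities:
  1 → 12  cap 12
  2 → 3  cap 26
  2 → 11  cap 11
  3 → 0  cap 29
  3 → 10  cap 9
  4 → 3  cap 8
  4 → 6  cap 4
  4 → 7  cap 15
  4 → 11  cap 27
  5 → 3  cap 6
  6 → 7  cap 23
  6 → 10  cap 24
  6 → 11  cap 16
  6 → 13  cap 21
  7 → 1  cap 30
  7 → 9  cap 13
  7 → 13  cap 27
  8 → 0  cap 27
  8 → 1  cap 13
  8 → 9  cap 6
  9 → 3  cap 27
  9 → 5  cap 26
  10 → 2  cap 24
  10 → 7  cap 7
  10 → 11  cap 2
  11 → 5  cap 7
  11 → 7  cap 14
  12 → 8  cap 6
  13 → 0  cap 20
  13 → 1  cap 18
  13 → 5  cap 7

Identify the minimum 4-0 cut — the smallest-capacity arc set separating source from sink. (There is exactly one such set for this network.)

Min-cut arcs: {(4,3), (4,6), (4,7), (5,3), (11,7)} (total capacity 47)

augment #1: 4→3→0 push 8
augment #2: 4→6→13→0 push 4
augment #3: 4→7→13→0 push 15
augment #4: 4→11→5→3→0 push 6
augment #5: 4→11→7→13→0 push 1
augment #6: 4→11→7→9→3→0 push 13
max flow = 47; residual-reachable set from 4 gives S-side
cut edges (S→T): {(4,3), (4,6), (4,7), (5,3), (11,7)} total cap 47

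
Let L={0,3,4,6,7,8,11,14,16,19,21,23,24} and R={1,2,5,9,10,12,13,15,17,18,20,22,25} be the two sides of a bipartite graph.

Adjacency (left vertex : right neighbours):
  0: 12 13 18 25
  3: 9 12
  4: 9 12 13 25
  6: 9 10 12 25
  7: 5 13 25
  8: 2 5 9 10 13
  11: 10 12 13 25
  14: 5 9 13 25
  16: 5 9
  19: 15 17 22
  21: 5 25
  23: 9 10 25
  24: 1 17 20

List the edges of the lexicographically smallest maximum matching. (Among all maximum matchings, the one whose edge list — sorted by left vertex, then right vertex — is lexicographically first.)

Lex-smallest maximum matching: {(0,18), (3,9), (4,12), (6,10), (7,5), (8,2), (11,13), (14,25), (19,15), (24,1)}

|M| = 10 (so the lex-smallest maximum matching has 10 edges)
process left vertices in ascending order; for each, take the smallest-labelled available neighbour that still permits 10 edges overall, or leave it unmatched if none does
lex-smallest matching: {0-18, 3-9, 4-12, 6-10, 7-5, 8-2, 11-13, 14-25, 19-15, 24-1}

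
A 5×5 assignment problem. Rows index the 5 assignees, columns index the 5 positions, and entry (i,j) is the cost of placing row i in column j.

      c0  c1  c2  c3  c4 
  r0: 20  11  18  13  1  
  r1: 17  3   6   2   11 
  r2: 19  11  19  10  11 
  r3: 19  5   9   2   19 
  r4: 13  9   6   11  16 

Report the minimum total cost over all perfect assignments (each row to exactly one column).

optimal assignment: row0→col4 (cost 1), row1→col1 (cost 3), row2→col0 (cost 19), row3→col3 (cost 2), row4→col2 (cost 6)
total = 1 + 3 + 19 + 2 + 6 = 31

Minimum assignment cost: 31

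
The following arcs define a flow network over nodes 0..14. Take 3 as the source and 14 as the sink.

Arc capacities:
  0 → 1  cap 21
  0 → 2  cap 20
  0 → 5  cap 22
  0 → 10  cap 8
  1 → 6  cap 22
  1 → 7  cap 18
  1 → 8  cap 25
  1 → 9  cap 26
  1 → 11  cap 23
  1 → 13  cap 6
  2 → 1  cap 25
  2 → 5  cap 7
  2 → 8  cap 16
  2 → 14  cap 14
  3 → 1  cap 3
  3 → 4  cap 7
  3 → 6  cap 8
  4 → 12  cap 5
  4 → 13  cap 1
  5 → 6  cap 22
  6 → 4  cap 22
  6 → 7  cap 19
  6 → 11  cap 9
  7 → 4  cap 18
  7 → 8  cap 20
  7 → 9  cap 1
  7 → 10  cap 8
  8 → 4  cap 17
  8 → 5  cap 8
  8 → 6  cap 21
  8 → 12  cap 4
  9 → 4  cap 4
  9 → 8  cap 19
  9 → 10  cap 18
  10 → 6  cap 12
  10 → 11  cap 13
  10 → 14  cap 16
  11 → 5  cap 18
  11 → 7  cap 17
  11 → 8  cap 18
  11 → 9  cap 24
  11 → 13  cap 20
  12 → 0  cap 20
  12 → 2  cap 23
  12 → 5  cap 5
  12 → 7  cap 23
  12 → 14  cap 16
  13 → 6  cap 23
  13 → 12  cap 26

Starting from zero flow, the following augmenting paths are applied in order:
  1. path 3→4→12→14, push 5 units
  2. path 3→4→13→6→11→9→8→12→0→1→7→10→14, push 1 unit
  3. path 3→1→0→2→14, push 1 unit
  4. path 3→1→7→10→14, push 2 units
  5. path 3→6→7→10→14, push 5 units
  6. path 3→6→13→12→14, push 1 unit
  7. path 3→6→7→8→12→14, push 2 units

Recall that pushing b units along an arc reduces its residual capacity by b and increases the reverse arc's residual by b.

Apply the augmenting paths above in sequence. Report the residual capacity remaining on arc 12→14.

after path 1 (3→4→12→14, push 5): res(12,14)=11
after path 2 (3→4→13→6→11→9→8→12→0→1→7→10→14, push 1): res(12,14)=11
after path 3 (3→1→0→2→14, push 1): res(12,14)=11
after path 4 (3→1→7→10→14, push 2): res(12,14)=11
after path 5 (3→6→7→10→14, push 5): res(12,14)=11
after path 6 (3→6→13→12→14, push 1): res(12,14)=10
after path 7 (3→6→7→8→12→14, push 2): res(12,14)=8

Residual capacity of (12,14): 8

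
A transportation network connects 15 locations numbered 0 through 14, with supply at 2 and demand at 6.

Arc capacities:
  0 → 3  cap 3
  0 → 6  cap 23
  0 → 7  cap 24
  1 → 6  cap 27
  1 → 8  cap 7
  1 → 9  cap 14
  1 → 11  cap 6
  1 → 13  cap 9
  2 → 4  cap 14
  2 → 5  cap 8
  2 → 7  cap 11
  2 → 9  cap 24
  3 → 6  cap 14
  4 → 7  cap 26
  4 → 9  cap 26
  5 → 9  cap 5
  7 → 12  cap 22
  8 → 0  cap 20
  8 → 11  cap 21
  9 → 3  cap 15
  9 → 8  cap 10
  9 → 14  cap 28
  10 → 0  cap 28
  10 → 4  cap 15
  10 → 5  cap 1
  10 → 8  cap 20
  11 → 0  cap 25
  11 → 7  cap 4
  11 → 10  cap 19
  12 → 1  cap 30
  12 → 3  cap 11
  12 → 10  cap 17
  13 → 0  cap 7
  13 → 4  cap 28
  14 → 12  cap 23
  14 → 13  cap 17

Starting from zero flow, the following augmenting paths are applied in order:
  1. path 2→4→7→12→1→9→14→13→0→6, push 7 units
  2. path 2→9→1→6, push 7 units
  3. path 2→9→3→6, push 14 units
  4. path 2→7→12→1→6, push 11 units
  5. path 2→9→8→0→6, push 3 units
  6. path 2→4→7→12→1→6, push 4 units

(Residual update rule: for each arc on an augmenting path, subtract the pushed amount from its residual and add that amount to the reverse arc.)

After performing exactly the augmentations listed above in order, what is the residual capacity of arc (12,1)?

after path 1 (2→4→7→12→1→9→14→13→0→6, push 7): res(12,1)=23
after path 2 (2→9→1→6, push 7): res(12,1)=23
after path 3 (2→9→3→6, push 14): res(12,1)=23
after path 4 (2→7→12→1→6, push 11): res(12,1)=12
after path 5 (2→9→8→0→6, push 3): res(12,1)=12
after path 6 (2→4→7→12→1→6, push 4): res(12,1)=8

Residual capacity of (12,1): 8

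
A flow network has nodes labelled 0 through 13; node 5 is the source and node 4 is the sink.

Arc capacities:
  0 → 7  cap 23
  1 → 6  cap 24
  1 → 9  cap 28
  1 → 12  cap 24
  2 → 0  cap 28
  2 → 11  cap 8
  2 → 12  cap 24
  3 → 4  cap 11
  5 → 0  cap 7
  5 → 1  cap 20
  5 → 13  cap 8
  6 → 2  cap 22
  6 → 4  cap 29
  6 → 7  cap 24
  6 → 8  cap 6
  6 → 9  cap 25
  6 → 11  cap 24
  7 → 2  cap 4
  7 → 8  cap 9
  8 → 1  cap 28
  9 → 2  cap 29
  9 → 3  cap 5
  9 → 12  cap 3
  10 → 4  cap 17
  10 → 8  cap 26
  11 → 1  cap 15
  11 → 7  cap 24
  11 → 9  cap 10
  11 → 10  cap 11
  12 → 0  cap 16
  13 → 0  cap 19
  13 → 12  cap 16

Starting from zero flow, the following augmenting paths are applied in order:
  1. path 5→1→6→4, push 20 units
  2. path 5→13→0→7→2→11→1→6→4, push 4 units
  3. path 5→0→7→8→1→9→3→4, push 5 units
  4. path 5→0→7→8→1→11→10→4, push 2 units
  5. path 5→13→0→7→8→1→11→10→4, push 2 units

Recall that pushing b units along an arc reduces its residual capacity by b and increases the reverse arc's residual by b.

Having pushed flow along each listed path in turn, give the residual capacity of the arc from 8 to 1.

after path 1 (5→1→6→4, push 20): res(8,1)=28
after path 2 (5→13→0→7→2→11→1→6→4, push 4): res(8,1)=28
after path 3 (5→0→7→8→1→9→3→4, push 5): res(8,1)=23
after path 4 (5→0→7→8→1→11→10→4, push 2): res(8,1)=21
after path 5 (5→13→0→7→8→1→11→10→4, push 2): res(8,1)=19

Residual capacity of (8,1): 19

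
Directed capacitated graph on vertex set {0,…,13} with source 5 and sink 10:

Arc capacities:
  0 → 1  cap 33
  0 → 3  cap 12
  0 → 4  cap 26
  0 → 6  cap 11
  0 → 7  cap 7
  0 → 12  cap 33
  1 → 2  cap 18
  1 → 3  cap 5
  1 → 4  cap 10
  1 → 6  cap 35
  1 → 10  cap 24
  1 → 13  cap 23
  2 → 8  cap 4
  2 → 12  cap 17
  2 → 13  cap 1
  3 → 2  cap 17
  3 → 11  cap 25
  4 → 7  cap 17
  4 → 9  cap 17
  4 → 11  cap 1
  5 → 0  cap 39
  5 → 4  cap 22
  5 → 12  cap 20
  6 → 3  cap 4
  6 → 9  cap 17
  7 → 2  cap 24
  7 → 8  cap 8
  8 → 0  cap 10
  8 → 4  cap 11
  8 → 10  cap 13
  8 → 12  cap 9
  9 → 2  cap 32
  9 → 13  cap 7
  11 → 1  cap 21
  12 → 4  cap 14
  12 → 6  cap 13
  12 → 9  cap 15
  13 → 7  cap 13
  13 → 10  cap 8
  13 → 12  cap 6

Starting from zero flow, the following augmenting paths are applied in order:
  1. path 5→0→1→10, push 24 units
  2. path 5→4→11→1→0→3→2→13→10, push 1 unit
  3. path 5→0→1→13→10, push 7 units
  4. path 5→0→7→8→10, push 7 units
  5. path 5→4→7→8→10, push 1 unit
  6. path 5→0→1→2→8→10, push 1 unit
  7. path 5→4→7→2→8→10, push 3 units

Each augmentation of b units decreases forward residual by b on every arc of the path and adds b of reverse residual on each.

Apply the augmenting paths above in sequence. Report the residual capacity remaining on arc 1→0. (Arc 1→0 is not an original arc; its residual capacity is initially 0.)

Residual capacity of (1,0): 31

after path 1 (5→0→1→10, push 24): res(1,0)=24
after path 2 (5→4→11→1→0→3→2→13→10, push 1): res(1,0)=23
after path 3 (5→0→1→13→10, push 7): res(1,0)=30
after path 4 (5→0→7→8→10, push 7): res(1,0)=30
after path 5 (5→4→7→8→10, push 1): res(1,0)=30
after path 6 (5→0→1→2→8→10, push 1): res(1,0)=31
after path 7 (5→4→7→2→8→10, push 3): res(1,0)=31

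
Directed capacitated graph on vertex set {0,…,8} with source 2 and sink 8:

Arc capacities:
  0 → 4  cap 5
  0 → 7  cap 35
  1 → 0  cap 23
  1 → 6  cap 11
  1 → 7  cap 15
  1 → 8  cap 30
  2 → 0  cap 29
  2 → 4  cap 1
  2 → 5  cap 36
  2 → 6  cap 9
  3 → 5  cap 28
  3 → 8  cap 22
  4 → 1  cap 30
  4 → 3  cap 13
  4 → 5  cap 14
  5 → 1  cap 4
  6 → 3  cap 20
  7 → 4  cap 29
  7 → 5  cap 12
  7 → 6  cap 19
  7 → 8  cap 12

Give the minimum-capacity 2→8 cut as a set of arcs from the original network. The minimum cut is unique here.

Min-cut arcs: {(2,0), (2,4), (2,6), (5,1)} (total capacity 43)

augment #1: 2→0→7→8 push 12
augment #2: 2→4→1→8 push 1
augment #3: 2→5→1→8 push 4
augment #4: 2→6→3→8 push 9
augment #5: 2→0→4→1→8 push 5
augment #6: 2→0→7→4→1→8 push 12
max flow = 43; residual-reachable set from 2 gives S-side
cut edges (S→T): {(2,0), (2,4), (2,6), (5,1)} total cap 43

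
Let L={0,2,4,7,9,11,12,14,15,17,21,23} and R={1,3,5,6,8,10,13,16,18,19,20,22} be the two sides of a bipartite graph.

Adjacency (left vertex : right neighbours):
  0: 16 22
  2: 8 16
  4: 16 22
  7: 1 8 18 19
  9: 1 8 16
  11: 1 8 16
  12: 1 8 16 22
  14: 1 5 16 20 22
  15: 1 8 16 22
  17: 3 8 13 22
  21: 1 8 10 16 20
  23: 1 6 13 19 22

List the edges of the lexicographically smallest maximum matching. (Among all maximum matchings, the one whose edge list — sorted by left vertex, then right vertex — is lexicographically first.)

|M| = 9 (so the lex-smallest maximum matching has 9 edges)
process left vertices in ascending order; for each, take the smallest-labelled available neighbour that still permits 9 edges overall, or leave it unmatched if none does
lex-smallest matching: {0-16, 2-8, 4-22, 7-18, 9-1, 14-5, 17-3, 21-10, 23-6}

Lex-smallest maximum matching: {(0,16), (2,8), (4,22), (7,18), (9,1), (14,5), (17,3), (21,10), (23,6)}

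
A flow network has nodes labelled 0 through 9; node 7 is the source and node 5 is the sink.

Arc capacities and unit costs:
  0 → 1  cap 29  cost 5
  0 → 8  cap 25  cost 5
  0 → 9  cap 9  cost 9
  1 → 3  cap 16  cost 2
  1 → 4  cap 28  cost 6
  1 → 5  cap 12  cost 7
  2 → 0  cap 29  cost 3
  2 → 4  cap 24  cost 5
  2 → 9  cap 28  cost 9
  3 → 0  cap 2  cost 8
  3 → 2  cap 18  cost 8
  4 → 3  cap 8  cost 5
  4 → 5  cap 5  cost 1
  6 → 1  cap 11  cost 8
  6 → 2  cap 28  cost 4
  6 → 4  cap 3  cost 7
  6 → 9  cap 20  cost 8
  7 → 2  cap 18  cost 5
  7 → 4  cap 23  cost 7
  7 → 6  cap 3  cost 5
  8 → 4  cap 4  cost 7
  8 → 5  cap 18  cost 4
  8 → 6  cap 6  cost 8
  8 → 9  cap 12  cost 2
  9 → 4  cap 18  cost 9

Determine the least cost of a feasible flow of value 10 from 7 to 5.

shortest-cost path #1: 7→4→5 push 5 @ unit cost 8 (adds 40)
shortest-cost path #2: 7→2→0→8→5 push 5 @ unit cost 17 (adds 85)
total cost = 125

Minimum cost for 10 units: 125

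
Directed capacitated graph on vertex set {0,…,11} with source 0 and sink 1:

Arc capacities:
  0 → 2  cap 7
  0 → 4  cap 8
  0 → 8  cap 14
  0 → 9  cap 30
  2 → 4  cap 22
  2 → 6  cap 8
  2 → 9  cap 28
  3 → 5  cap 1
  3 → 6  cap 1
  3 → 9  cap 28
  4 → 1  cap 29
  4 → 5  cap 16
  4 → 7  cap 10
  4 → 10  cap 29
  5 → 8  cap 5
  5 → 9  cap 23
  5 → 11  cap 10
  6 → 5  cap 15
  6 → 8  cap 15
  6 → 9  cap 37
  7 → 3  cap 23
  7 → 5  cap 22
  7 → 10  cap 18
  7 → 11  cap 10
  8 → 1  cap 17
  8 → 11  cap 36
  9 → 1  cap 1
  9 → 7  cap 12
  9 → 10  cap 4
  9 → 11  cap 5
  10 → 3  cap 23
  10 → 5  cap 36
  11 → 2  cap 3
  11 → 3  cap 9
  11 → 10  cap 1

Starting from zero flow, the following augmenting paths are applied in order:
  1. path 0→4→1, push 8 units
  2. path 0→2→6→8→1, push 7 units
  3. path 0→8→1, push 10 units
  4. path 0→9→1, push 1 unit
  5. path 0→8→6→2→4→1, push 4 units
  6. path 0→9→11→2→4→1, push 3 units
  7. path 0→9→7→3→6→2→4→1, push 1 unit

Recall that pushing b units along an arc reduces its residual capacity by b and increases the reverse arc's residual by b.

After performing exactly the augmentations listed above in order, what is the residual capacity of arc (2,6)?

Residual capacity of (2,6): 6

after path 1 (0→4→1, push 8): res(2,6)=8
after path 2 (0→2→6→8→1, push 7): res(2,6)=1
after path 3 (0→8→1, push 10): res(2,6)=1
after path 4 (0→9→1, push 1): res(2,6)=1
after path 5 (0→8→6→2→4→1, push 4): res(2,6)=5
after path 6 (0→9→11→2→4→1, push 3): res(2,6)=5
after path 7 (0→9→7→3→6→2→4→1, push 1): res(2,6)=6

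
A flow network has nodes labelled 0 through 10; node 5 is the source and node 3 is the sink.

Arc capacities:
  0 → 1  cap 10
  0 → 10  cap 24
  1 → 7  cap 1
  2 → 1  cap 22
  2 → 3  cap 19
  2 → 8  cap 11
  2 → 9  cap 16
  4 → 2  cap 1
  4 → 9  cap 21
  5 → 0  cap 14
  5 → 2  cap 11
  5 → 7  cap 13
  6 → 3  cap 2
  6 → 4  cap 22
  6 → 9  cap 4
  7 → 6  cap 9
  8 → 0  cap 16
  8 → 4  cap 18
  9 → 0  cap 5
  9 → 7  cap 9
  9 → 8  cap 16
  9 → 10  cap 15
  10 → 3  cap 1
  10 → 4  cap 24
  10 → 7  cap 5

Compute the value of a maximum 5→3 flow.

augment #1: 5→2→3 bottleneck 11, total now 11
augment #2: 5→0→10→3 bottleneck 1, total now 12
augment #3: 5→7→6→3 bottleneck 2, total now 14
augment #4: 5→0→10→4→2→3 bottleneck 1, total now 15

Maximum flow value: 15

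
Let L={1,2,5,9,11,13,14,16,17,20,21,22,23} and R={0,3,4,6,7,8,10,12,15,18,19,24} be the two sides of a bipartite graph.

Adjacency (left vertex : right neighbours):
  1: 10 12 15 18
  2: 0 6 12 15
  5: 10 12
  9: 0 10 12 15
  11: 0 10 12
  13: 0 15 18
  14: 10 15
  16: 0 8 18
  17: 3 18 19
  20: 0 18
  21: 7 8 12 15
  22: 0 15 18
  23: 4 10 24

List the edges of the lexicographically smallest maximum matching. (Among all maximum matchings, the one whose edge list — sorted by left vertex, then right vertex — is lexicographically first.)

Lex-smallest maximum matching: {(1,10), (2,6), (5,12), (9,0), (13,15), (16,8), (17,3), (20,18), (21,7), (23,4)}

|M| = 10 (so the lex-smallest maximum matching has 10 edges)
process left vertices in ascending order; for each, take the smallest-labelled available neighbour that still permits 10 edges overall, or leave it unmatched if none does
lex-smallest matching: {1-10, 2-6, 5-12, 9-0, 13-15, 16-8, 17-3, 20-18, 21-7, 23-4}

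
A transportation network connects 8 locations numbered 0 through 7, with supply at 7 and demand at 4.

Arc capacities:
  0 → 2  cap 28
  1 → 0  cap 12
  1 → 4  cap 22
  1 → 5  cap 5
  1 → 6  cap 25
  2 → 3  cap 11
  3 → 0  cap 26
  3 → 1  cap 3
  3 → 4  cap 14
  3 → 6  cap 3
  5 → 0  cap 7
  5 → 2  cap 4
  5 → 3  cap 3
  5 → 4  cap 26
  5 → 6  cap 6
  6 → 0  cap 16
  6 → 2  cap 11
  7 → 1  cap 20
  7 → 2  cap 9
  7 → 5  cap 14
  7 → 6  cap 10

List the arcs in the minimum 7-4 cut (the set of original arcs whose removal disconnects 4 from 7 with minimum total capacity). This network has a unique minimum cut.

augment #1: 7→1→4 push 20
augment #2: 7→5→4 push 14
augment #3: 7→2→3→4 push 9
augment #4: 7→6→2→3→4 push 2
max flow = 45; residual-reachable set from 7 gives S-side
cut edges (S→T): {(2,3), (7,1), (7,5)} total cap 45

Min-cut arcs: {(2,3), (7,1), (7,5)} (total capacity 45)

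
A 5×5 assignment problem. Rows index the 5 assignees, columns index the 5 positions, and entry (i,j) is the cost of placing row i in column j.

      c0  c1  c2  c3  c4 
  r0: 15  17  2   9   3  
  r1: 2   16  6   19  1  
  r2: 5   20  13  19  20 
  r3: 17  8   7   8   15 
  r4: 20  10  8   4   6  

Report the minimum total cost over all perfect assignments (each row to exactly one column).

optimal assignment: row0→col2 (cost 2), row1→col4 (cost 1), row2→col0 (cost 5), row3→col1 (cost 8), row4→col3 (cost 4)
total = 2 + 1 + 5 + 8 + 4 = 20

Minimum assignment cost: 20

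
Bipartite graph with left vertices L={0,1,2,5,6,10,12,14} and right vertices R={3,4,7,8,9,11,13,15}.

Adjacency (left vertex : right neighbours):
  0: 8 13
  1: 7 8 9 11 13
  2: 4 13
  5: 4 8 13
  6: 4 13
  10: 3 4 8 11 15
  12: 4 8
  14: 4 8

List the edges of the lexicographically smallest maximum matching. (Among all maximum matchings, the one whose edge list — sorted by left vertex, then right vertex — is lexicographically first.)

|M| = 5 (so the lex-smallest maximum matching has 5 edges)
process left vertices in ascending order; for each, take the smallest-labelled available neighbour that still permits 5 edges overall, or leave it unmatched if none does
lex-smallest matching: {0-8, 1-7, 2-4, 5-13, 10-3}

Lex-smallest maximum matching: {(0,8), (1,7), (2,4), (5,13), (10,3)}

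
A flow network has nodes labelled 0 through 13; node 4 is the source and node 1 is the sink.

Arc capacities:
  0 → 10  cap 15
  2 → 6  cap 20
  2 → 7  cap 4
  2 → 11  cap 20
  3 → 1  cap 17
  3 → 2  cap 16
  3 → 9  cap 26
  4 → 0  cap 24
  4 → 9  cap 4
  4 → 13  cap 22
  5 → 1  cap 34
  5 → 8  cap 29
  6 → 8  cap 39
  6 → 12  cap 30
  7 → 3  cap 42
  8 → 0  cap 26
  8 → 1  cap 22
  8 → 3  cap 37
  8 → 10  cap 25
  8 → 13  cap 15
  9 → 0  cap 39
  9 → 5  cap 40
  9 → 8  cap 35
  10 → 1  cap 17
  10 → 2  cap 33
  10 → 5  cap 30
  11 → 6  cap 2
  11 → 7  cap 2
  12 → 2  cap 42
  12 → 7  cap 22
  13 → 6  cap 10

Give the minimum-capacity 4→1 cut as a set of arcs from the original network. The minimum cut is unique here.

augment #1: 4→0→10→1 push 15
augment #2: 4→9→5→1 push 4
augment #3: 4→13→6→8→1 push 10
max flow = 29; residual-reachable set from 4 gives S-side
cut edges (S→T): {(0,10), (4,9), (13,6)} total cap 29

Min-cut arcs: {(0,10), (4,9), (13,6)} (total capacity 29)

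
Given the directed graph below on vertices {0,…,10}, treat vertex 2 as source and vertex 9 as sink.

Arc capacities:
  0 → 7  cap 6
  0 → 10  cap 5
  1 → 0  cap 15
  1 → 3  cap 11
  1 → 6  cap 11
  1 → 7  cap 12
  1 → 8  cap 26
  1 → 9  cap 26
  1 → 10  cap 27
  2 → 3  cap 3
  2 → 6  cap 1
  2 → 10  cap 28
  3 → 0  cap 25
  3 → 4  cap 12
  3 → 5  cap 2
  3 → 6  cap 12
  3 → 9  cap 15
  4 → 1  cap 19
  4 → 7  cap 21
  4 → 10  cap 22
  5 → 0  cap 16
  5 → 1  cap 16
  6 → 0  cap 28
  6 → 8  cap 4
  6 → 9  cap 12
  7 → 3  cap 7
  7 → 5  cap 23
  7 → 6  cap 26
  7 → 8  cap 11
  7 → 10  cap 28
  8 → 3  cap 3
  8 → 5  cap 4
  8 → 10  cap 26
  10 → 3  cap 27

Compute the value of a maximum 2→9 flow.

Maximum flow value: 31

augment #1: 2→3→9 bottleneck 3, total now 3
augment #2: 2→6→9 bottleneck 1, total now 4
augment #3: 2→10→3→9 bottleneck 12, total now 16
augment #4: 2→10→3→6→9 bottleneck 11, total now 27
augment #5: 2→10→3→4→1→9 bottleneck 4, total now 31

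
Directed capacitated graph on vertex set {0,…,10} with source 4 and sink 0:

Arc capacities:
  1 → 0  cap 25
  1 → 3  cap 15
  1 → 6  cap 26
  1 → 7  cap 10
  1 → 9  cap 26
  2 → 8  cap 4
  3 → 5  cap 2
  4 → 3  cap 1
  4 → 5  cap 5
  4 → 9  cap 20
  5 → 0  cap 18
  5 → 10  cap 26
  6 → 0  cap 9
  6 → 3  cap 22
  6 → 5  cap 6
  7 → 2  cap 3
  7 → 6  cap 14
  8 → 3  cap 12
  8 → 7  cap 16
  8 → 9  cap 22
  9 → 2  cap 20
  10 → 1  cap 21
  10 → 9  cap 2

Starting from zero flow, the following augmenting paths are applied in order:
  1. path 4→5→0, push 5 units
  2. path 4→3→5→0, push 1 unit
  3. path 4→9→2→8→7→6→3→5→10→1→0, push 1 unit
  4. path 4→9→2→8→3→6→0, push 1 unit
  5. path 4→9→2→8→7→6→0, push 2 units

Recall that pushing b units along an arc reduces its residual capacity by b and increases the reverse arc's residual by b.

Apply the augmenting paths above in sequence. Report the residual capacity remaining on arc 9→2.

Residual capacity of (9,2): 16

after path 1 (4→5→0, push 5): res(9,2)=20
after path 2 (4→3→5→0, push 1): res(9,2)=20
after path 3 (4→9→2→8→7→6→3→5→10→1→0, push 1): res(9,2)=19
after path 4 (4→9→2→8→3→6→0, push 1): res(9,2)=18
after path 5 (4→9→2→8→7→6→0, push 2): res(9,2)=16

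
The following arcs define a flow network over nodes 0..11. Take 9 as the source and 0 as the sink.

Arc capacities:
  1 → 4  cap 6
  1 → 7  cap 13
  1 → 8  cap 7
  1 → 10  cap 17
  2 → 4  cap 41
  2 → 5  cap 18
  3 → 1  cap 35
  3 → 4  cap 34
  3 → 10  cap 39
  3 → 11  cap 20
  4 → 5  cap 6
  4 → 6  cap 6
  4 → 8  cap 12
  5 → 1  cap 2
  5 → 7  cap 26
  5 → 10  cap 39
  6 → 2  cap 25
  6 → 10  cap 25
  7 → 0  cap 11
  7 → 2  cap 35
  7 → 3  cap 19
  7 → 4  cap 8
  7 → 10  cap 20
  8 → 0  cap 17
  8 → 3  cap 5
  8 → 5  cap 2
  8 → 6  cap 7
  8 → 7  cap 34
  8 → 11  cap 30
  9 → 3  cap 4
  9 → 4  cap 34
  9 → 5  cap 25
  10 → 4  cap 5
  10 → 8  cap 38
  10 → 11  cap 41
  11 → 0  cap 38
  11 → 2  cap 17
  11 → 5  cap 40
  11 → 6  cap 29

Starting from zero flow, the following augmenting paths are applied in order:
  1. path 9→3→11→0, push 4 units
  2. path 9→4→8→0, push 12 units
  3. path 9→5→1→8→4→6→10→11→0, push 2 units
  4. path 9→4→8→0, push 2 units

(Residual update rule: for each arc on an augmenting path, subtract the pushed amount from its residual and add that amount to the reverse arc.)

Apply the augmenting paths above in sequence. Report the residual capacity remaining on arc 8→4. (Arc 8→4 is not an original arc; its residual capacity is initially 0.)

Residual capacity of (8,4): 12

after path 1 (9→3→11→0, push 4): res(8,4)=0
after path 2 (9→4→8→0, push 12): res(8,4)=12
after path 3 (9→5→1→8→4→6→10→11→0, push 2): res(8,4)=10
after path 4 (9→4→8→0, push 2): res(8,4)=12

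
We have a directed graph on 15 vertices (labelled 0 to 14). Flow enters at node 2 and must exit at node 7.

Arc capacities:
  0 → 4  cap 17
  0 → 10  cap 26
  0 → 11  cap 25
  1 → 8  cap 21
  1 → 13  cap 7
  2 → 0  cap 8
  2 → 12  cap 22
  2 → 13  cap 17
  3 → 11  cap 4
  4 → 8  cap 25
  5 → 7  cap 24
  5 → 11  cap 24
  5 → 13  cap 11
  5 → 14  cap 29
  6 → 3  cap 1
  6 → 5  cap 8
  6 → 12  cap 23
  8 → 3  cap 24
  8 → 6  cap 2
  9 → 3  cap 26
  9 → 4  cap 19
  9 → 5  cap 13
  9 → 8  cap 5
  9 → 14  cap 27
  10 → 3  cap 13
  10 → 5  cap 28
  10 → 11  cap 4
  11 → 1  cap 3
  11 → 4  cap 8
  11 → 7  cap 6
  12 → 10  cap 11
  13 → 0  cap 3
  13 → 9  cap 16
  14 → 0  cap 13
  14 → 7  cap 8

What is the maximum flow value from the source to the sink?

augment #1: 2→0→11→7 bottleneck 6, total now 6
augment #2: 2→0→10→5→7 bottleneck 2, total now 8
augment #3: 2→12→10→5→7 bottleneck 11, total now 19
augment #4: 2→13→9→5→7 bottleneck 11, total now 30
augment #5: 2→13→9→14→7 bottleneck 5, total now 35
augment #6: 2→13→0→10→5→14→7 bottleneck 1, total now 36

Maximum flow value: 36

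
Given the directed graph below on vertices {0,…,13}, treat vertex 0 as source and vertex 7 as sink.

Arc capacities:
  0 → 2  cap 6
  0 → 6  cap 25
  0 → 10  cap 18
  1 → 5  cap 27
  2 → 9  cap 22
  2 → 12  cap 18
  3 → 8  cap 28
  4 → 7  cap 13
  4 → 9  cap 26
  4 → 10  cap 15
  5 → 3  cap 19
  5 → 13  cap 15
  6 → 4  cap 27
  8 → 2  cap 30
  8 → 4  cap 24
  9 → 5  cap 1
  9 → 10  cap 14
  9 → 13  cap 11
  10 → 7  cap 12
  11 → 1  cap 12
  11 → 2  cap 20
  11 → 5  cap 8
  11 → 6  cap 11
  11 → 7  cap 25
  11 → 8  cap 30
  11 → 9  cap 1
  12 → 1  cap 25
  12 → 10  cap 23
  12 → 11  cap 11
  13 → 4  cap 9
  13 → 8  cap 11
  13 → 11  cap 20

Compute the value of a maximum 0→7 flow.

Maximum flow value: 43

augment #1: 0→10→7 bottleneck 12, total now 12
augment #2: 0→6→4→7 bottleneck 13, total now 25
augment #3: 0→2→12→11→7 bottleneck 6, total now 31
augment #4: 0→6→4→9→13→11→7 bottleneck 11, total now 42
augment #5: 0→6→4→9→5→13→11→7 bottleneck 1, total now 43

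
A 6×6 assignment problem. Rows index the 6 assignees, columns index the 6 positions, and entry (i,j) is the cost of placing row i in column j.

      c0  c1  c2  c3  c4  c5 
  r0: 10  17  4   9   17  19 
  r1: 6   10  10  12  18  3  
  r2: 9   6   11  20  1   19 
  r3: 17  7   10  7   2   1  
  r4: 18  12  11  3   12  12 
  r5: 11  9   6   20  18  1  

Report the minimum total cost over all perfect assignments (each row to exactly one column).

one of 2 optimal assignments: row0→col2 (cost 4), row1→col0 (cost 6), row2→col1 (cost 6), row3→col4 (cost 2), row4→col3 (cost 3), row5→col5 (cost 1)
total = 4 + 6 + 6 + 2 + 3 + 1 = 22

Minimum assignment cost: 22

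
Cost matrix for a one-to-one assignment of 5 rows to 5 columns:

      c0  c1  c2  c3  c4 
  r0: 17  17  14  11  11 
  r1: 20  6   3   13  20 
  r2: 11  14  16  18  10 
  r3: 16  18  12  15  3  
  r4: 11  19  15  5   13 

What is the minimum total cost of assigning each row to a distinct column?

one of 2 optimal assignments: row0→col1 (cost 17), row1→col2 (cost 3), row2→col0 (cost 11), row3→col4 (cost 3), row4→col3 (cost 5)
total = 17 + 3 + 11 + 3 + 5 = 39

Minimum assignment cost: 39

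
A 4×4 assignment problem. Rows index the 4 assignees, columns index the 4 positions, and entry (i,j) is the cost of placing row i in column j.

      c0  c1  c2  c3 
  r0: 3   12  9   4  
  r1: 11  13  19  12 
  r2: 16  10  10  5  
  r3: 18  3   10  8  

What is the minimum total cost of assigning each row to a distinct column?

one of 3 optimal assignments: row0→col0 (cost 3), row1→col3 (cost 12), row2→col2 (cost 10), row3→col1 (cost 3)
total = 3 + 12 + 10 + 3 = 28

Minimum assignment cost: 28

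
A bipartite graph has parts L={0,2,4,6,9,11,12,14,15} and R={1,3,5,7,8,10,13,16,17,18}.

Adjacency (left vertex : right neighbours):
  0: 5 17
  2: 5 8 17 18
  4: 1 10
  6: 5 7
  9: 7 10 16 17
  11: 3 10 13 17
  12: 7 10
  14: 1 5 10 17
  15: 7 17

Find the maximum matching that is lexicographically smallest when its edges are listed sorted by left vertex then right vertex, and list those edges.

|M| = 8 (so the lex-smallest maximum matching has 8 edges)
process left vertices in ascending order; for each, take the smallest-labelled available neighbour that still permits 8 edges overall, or leave it unmatched if none does
lex-smallest matching: {0-5, 2-8, 4-1, 6-7, 9-16, 11-3, 12-10, 14-17}

Lex-smallest maximum matching: {(0,5), (2,8), (4,1), (6,7), (9,16), (11,3), (12,10), (14,17)}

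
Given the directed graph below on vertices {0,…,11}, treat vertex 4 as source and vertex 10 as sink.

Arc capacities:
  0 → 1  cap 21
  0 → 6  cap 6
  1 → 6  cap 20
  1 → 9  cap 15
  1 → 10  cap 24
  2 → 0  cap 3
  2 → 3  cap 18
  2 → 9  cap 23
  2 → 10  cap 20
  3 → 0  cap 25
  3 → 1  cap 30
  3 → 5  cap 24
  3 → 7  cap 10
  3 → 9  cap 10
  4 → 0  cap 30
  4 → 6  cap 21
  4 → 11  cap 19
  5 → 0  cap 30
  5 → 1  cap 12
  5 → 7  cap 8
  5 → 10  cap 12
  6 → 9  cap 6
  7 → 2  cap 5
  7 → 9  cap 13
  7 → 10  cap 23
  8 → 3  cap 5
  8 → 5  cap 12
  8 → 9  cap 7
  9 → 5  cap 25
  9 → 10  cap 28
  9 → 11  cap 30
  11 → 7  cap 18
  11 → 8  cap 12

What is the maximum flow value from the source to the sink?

augment #1: 4→0→1→10 bottleneck 21, total now 21
augment #2: 4→6→9→10 bottleneck 6, total now 27
augment #3: 4→11→7→10 bottleneck 18, total now 45
augment #4: 4→11→8→5→10 bottleneck 1, total now 46

Maximum flow value: 46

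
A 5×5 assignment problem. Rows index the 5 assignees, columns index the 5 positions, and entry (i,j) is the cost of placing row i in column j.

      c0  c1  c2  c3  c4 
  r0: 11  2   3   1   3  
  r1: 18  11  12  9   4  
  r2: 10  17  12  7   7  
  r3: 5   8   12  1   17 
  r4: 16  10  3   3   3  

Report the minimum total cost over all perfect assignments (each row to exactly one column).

Minimum assignment cost: 20

optimal assignment: row0→col1 (cost 2), row1→col4 (cost 4), row2→col0 (cost 10), row3→col3 (cost 1), row4→col2 (cost 3)
total = 2 + 4 + 10 + 1 + 3 = 20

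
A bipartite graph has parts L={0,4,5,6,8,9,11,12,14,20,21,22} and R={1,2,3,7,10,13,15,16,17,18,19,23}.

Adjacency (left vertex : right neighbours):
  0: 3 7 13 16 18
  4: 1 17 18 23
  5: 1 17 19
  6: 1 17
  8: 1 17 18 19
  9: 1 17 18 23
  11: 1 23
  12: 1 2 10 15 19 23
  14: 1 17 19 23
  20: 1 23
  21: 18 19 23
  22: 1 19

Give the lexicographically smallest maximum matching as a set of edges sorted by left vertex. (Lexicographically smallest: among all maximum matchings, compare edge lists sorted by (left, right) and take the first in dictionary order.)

|M| = 7 (so the lex-smallest maximum matching has 7 edges)
process left vertices in ascending order; for each, take the smallest-labelled available neighbour that still permits 7 edges overall, or leave it unmatched if none does
lex-smallest matching: {0-3, 4-1, 5-17, 8-18, 9-23, 12-2, 14-19}

Lex-smallest maximum matching: {(0,3), (4,1), (5,17), (8,18), (9,23), (12,2), (14,19)}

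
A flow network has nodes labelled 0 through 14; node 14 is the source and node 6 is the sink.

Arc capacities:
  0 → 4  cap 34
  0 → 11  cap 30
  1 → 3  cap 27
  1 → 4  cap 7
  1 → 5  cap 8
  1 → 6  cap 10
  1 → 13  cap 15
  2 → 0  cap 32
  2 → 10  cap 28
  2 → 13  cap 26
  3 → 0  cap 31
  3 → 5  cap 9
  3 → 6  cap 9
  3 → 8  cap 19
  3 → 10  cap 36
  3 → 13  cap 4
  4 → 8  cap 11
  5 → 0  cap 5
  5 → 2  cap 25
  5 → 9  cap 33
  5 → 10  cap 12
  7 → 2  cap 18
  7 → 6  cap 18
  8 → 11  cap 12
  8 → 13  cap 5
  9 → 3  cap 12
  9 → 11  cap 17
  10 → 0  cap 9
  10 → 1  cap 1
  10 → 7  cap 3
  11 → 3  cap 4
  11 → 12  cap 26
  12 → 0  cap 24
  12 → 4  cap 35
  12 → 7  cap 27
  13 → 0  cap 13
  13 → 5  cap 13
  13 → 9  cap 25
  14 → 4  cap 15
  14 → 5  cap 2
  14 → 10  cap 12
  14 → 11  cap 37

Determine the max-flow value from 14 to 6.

Maximum flow value: 28

augment #1: 14→10→1→6 bottleneck 1, total now 1
augment #2: 14→10→7→6 bottleneck 3, total now 4
augment #3: 14→11→3→6 bottleneck 4, total now 8
augment #4: 14→5→9→3→6 bottleneck 2, total now 10
augment #5: 14→11→12→7→6 bottleneck 15, total now 25
augment #6: 14→4→8→13→9→3→6 bottleneck 3, total now 28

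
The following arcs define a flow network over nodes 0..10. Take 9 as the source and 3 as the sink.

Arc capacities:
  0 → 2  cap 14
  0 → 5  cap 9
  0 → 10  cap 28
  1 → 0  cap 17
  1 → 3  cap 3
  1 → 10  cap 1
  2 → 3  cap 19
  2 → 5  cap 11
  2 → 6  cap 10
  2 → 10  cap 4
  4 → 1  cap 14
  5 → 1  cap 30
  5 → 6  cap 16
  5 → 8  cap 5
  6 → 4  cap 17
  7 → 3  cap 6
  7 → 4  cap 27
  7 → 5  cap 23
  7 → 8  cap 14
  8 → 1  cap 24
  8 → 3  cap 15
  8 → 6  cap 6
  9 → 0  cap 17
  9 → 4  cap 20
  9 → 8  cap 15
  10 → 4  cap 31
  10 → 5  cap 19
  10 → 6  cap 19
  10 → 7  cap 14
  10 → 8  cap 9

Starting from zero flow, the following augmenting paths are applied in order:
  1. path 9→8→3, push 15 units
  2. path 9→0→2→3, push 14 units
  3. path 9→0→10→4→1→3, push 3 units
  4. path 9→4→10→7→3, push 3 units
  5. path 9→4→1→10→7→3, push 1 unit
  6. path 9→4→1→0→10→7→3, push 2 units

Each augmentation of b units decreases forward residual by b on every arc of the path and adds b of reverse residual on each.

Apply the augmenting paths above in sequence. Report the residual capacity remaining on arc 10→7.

Residual capacity of (10,7): 8

after path 1 (9→8→3, push 15): res(10,7)=14
after path 2 (9→0→2→3, push 14): res(10,7)=14
after path 3 (9→0→10→4→1→3, push 3): res(10,7)=14
after path 4 (9→4→10→7→3, push 3): res(10,7)=11
after path 5 (9→4→1→10→7→3, push 1): res(10,7)=10
after path 6 (9→4→1→0→10→7→3, push 2): res(10,7)=8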